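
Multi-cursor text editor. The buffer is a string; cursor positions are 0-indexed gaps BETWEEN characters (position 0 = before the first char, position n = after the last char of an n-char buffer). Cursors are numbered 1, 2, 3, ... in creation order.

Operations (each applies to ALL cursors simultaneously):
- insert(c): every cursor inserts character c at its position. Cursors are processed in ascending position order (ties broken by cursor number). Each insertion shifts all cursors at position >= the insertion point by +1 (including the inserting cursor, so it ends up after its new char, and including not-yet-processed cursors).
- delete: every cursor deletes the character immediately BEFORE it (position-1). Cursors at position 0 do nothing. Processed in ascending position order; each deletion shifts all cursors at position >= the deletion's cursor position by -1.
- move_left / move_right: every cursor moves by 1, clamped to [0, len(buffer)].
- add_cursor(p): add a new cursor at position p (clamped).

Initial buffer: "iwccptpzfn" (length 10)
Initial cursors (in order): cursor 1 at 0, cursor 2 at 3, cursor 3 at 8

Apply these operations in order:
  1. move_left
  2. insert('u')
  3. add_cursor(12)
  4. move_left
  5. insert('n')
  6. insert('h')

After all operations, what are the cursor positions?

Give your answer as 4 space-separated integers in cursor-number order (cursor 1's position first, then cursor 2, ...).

After op 1 (move_left): buffer="iwccptpzfn" (len 10), cursors c1@0 c2@2 c3@7, authorship ..........
After op 2 (insert('u')): buffer="uiwuccptpuzfn" (len 13), cursors c1@1 c2@4 c3@10, authorship 1..2.....3...
After op 3 (add_cursor(12)): buffer="uiwuccptpuzfn" (len 13), cursors c1@1 c2@4 c3@10 c4@12, authorship 1..2.....3...
After op 4 (move_left): buffer="uiwuccptpuzfn" (len 13), cursors c1@0 c2@3 c3@9 c4@11, authorship 1..2.....3...
After op 5 (insert('n')): buffer="nuiwnuccptpnuznfn" (len 17), cursors c1@1 c2@5 c3@12 c4@15, authorship 11..22.....33.4..
After op 6 (insert('h')): buffer="nhuiwnhuccptpnhuznhfn" (len 21), cursors c1@2 c2@7 c3@15 c4@19, authorship 111..222.....333.44..

Answer: 2 7 15 19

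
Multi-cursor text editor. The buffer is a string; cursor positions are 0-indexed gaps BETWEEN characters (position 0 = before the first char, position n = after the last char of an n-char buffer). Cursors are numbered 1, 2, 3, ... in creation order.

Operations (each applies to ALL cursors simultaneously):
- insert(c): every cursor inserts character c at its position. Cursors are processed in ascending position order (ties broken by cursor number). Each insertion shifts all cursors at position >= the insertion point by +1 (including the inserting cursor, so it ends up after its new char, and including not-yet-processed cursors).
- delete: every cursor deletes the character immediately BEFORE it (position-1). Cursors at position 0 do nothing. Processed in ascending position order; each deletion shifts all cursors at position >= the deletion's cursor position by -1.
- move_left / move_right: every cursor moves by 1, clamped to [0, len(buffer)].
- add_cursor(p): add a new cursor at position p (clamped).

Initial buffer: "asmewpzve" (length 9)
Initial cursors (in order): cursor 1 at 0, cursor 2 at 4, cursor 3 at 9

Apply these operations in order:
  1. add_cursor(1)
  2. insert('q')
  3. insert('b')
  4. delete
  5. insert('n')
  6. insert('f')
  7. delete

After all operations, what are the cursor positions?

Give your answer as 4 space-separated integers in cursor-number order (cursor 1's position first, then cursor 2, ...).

After op 1 (add_cursor(1)): buffer="asmewpzve" (len 9), cursors c1@0 c4@1 c2@4 c3@9, authorship .........
After op 2 (insert('q')): buffer="qaqsmeqwpzveq" (len 13), cursors c1@1 c4@3 c2@7 c3@13, authorship 1.4...2.....3
After op 3 (insert('b')): buffer="qbaqbsmeqbwpzveqb" (len 17), cursors c1@2 c4@5 c2@10 c3@17, authorship 11.44...22.....33
After op 4 (delete): buffer="qaqsmeqwpzveq" (len 13), cursors c1@1 c4@3 c2@7 c3@13, authorship 1.4...2.....3
After op 5 (insert('n')): buffer="qnaqnsmeqnwpzveqn" (len 17), cursors c1@2 c4@5 c2@10 c3@17, authorship 11.44...22.....33
After op 6 (insert('f')): buffer="qnfaqnfsmeqnfwpzveqnf" (len 21), cursors c1@3 c4@7 c2@13 c3@21, authorship 111.444...222.....333
After op 7 (delete): buffer="qnaqnsmeqnwpzveqn" (len 17), cursors c1@2 c4@5 c2@10 c3@17, authorship 11.44...22.....33

Answer: 2 10 17 5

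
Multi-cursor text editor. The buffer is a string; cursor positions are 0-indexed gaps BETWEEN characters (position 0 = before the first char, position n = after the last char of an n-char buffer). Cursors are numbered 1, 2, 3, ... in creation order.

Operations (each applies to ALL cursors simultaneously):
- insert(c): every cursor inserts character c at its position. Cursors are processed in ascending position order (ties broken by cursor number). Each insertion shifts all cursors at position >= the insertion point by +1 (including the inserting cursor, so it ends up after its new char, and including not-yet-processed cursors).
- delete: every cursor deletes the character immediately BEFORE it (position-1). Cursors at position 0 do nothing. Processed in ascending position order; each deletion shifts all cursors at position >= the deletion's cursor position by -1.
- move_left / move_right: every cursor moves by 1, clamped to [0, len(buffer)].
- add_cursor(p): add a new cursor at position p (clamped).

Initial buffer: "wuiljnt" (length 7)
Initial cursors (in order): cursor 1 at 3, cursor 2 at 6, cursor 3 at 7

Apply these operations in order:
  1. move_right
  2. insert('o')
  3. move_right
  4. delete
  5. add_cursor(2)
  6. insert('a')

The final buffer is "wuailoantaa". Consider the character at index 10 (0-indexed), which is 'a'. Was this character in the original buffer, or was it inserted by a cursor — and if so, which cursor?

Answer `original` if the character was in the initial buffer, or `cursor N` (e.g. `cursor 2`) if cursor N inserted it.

Answer: cursor 3

Derivation:
After op 1 (move_right): buffer="wuiljnt" (len 7), cursors c1@4 c2@7 c3@7, authorship .......
After op 2 (insert('o')): buffer="wuilojntoo" (len 10), cursors c1@5 c2@10 c3@10, authorship ....1...23
After op 3 (move_right): buffer="wuilojntoo" (len 10), cursors c1@6 c2@10 c3@10, authorship ....1...23
After op 4 (delete): buffer="wuilont" (len 7), cursors c1@5 c2@7 c3@7, authorship ....1..
After op 5 (add_cursor(2)): buffer="wuilont" (len 7), cursors c4@2 c1@5 c2@7 c3@7, authorship ....1..
After op 6 (insert('a')): buffer="wuailoantaa" (len 11), cursors c4@3 c1@7 c2@11 c3@11, authorship ..4..11..23
Authorship (.=original, N=cursor N): . . 4 . . 1 1 . . 2 3
Index 10: author = 3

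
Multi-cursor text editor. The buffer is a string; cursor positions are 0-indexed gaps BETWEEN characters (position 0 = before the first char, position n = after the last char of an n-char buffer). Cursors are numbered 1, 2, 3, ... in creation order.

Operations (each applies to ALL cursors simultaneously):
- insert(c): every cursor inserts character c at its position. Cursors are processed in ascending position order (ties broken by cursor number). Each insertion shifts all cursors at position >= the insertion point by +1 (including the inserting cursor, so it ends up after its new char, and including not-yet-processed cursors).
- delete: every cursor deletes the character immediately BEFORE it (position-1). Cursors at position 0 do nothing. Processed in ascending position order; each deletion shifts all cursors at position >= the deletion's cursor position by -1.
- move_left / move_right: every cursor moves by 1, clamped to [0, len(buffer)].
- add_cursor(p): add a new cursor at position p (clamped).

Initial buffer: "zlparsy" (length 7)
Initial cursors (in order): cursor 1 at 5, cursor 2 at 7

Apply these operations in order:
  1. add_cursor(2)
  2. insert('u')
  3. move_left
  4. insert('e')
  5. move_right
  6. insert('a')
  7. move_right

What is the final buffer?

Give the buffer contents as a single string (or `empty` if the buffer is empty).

After op 1 (add_cursor(2)): buffer="zlparsy" (len 7), cursors c3@2 c1@5 c2@7, authorship .......
After op 2 (insert('u')): buffer="zluparusyu" (len 10), cursors c3@3 c1@7 c2@10, authorship ..3...1..2
After op 3 (move_left): buffer="zluparusyu" (len 10), cursors c3@2 c1@6 c2@9, authorship ..3...1..2
After op 4 (insert('e')): buffer="zleupareusyeu" (len 13), cursors c3@3 c1@8 c2@12, authorship ..33...11..22
After op 5 (move_right): buffer="zleupareusyeu" (len 13), cursors c3@4 c1@9 c2@13, authorship ..33...11..22
After op 6 (insert('a')): buffer="zleuapareuasyeua" (len 16), cursors c3@5 c1@11 c2@16, authorship ..333...111..222
After op 7 (move_right): buffer="zleuapareuasyeua" (len 16), cursors c3@6 c1@12 c2@16, authorship ..333...111..222

Answer: zleuapareuasyeua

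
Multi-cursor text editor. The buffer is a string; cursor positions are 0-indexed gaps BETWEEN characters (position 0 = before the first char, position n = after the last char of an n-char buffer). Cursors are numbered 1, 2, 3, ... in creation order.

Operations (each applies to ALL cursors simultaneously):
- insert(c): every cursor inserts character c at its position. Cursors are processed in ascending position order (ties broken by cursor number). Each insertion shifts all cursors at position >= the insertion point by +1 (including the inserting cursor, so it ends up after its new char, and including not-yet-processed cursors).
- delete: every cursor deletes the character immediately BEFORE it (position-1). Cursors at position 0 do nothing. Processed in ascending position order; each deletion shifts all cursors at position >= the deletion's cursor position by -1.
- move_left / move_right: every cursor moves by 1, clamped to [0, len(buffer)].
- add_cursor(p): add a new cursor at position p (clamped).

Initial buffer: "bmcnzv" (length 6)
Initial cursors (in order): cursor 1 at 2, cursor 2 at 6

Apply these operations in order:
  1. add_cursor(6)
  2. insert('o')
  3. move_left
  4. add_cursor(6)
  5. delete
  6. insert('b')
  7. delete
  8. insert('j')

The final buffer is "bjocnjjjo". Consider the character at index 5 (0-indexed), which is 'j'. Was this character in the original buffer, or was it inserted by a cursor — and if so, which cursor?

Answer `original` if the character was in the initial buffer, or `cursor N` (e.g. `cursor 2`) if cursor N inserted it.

After op 1 (add_cursor(6)): buffer="bmcnzv" (len 6), cursors c1@2 c2@6 c3@6, authorship ......
After op 2 (insert('o')): buffer="bmocnzvoo" (len 9), cursors c1@3 c2@9 c3@9, authorship ..1....23
After op 3 (move_left): buffer="bmocnzvoo" (len 9), cursors c1@2 c2@8 c3@8, authorship ..1....23
After op 4 (add_cursor(6)): buffer="bmocnzvoo" (len 9), cursors c1@2 c4@6 c2@8 c3@8, authorship ..1....23
After op 5 (delete): buffer="bocno" (len 5), cursors c1@1 c2@4 c3@4 c4@4, authorship .1..3
After op 6 (insert('b')): buffer="bbocnbbbo" (len 9), cursors c1@2 c2@8 c3@8 c4@8, authorship .11..2343
After op 7 (delete): buffer="bocno" (len 5), cursors c1@1 c2@4 c3@4 c4@4, authorship .1..3
After op 8 (insert('j')): buffer="bjocnjjjo" (len 9), cursors c1@2 c2@8 c3@8 c4@8, authorship .11..2343
Authorship (.=original, N=cursor N): . 1 1 . . 2 3 4 3
Index 5: author = 2

Answer: cursor 2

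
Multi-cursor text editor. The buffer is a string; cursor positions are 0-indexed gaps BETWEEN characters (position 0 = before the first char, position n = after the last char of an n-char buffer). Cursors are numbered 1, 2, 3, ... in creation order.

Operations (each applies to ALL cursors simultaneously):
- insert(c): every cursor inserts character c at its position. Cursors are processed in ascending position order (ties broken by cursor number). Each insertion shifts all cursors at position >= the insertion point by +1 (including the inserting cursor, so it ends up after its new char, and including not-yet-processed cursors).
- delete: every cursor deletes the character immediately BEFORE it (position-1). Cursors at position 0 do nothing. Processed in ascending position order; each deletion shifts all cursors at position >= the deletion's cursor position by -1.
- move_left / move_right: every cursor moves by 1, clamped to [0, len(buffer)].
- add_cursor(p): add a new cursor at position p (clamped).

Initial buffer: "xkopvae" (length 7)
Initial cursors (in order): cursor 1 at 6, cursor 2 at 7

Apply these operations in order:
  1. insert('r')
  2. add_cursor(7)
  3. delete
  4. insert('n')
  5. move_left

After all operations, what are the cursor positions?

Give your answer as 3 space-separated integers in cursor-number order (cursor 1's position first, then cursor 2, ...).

After op 1 (insert('r')): buffer="xkopvarer" (len 9), cursors c1@7 c2@9, authorship ......1.2
After op 2 (add_cursor(7)): buffer="xkopvarer" (len 9), cursors c1@7 c3@7 c2@9, authorship ......1.2
After op 3 (delete): buffer="xkopve" (len 6), cursors c1@5 c3@5 c2@6, authorship ......
After op 4 (insert('n')): buffer="xkopvnnen" (len 9), cursors c1@7 c3@7 c2@9, authorship .....13.2
After op 5 (move_left): buffer="xkopvnnen" (len 9), cursors c1@6 c3@6 c2@8, authorship .....13.2

Answer: 6 8 6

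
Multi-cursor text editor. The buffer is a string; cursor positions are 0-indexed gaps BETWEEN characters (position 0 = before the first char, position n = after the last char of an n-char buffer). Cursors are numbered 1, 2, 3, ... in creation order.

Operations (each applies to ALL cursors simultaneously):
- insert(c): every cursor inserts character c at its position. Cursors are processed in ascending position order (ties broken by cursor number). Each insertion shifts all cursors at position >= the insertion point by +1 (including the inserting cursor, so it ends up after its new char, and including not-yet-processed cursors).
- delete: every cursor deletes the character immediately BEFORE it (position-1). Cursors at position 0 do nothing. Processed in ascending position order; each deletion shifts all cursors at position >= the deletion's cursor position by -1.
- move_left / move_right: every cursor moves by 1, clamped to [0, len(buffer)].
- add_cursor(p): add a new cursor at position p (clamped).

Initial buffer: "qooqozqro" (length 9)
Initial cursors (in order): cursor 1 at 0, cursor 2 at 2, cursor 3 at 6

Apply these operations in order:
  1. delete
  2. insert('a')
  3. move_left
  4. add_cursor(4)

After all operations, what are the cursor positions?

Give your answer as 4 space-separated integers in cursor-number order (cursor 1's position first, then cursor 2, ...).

After op 1 (delete): buffer="qoqoqro" (len 7), cursors c1@0 c2@1 c3@4, authorship .......
After op 2 (insert('a')): buffer="aqaoqoaqro" (len 10), cursors c1@1 c2@3 c3@7, authorship 1.2...3...
After op 3 (move_left): buffer="aqaoqoaqro" (len 10), cursors c1@0 c2@2 c3@6, authorship 1.2...3...
After op 4 (add_cursor(4)): buffer="aqaoqoaqro" (len 10), cursors c1@0 c2@2 c4@4 c3@6, authorship 1.2...3...

Answer: 0 2 6 4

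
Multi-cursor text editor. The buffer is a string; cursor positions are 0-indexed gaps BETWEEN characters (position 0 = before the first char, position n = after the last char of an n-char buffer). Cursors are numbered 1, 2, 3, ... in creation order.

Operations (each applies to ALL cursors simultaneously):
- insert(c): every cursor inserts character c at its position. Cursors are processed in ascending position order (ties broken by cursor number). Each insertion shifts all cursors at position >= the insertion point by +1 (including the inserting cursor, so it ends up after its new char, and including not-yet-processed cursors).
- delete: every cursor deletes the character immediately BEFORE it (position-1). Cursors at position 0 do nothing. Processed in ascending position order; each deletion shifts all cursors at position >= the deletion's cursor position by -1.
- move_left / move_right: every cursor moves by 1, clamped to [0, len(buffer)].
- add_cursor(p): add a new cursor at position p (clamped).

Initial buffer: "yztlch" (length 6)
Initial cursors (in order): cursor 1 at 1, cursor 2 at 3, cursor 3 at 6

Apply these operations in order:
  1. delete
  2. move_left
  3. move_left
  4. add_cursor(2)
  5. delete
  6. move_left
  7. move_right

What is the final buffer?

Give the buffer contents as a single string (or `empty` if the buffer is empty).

Answer: c

Derivation:
After op 1 (delete): buffer="zlc" (len 3), cursors c1@0 c2@1 c3@3, authorship ...
After op 2 (move_left): buffer="zlc" (len 3), cursors c1@0 c2@0 c3@2, authorship ...
After op 3 (move_left): buffer="zlc" (len 3), cursors c1@0 c2@0 c3@1, authorship ...
After op 4 (add_cursor(2)): buffer="zlc" (len 3), cursors c1@0 c2@0 c3@1 c4@2, authorship ...
After op 5 (delete): buffer="c" (len 1), cursors c1@0 c2@0 c3@0 c4@0, authorship .
After op 6 (move_left): buffer="c" (len 1), cursors c1@0 c2@0 c3@0 c4@0, authorship .
After op 7 (move_right): buffer="c" (len 1), cursors c1@1 c2@1 c3@1 c4@1, authorship .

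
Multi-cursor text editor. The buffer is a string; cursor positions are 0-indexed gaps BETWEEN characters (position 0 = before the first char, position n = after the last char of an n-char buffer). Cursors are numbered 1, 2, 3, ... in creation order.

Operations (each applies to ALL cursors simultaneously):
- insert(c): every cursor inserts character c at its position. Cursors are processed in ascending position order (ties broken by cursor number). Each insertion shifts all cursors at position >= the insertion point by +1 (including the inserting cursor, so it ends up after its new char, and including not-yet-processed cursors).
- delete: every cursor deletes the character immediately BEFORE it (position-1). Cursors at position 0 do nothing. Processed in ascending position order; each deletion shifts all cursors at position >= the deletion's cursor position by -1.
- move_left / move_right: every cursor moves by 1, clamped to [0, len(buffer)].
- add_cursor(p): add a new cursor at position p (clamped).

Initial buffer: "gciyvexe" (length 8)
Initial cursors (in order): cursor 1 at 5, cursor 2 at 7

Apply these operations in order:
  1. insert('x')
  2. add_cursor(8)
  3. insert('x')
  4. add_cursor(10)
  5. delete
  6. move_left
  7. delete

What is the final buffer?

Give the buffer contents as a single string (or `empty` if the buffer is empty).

Answer: gcixe

Derivation:
After op 1 (insert('x')): buffer="gciyvxexxe" (len 10), cursors c1@6 c2@9, authorship .....1..2.
After op 2 (add_cursor(8)): buffer="gciyvxexxe" (len 10), cursors c1@6 c3@8 c2@9, authorship .....1..2.
After op 3 (insert('x')): buffer="gciyvxxexxxxe" (len 13), cursors c1@7 c3@10 c2@12, authorship .....11..322.
After op 4 (add_cursor(10)): buffer="gciyvxxexxxxe" (len 13), cursors c1@7 c3@10 c4@10 c2@12, authorship .....11..322.
After op 5 (delete): buffer="gciyvxexe" (len 9), cursors c1@6 c3@7 c4@7 c2@8, authorship .....1.2.
After op 6 (move_left): buffer="gciyvxexe" (len 9), cursors c1@5 c3@6 c4@6 c2@7, authorship .....1.2.
After op 7 (delete): buffer="gcixe" (len 5), cursors c1@3 c2@3 c3@3 c4@3, authorship ...2.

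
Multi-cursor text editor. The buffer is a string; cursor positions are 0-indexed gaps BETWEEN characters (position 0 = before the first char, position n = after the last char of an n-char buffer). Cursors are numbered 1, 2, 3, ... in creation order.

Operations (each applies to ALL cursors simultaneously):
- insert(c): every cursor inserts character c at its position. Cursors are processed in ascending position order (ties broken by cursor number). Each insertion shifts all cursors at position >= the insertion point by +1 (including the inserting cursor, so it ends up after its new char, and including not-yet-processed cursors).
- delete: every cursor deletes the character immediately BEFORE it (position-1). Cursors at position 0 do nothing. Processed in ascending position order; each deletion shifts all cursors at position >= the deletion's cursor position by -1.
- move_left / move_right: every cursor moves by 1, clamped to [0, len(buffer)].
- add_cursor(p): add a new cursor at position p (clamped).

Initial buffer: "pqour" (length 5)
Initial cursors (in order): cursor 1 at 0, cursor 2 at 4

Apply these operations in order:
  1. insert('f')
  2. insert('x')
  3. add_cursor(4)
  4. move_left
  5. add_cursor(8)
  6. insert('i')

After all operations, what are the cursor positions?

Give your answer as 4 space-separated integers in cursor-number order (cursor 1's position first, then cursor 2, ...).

After op 1 (insert('f')): buffer="fpqoufr" (len 7), cursors c1@1 c2@6, authorship 1....2.
After op 2 (insert('x')): buffer="fxpqoufxr" (len 9), cursors c1@2 c2@8, authorship 11....22.
After op 3 (add_cursor(4)): buffer="fxpqoufxr" (len 9), cursors c1@2 c3@4 c2@8, authorship 11....22.
After op 4 (move_left): buffer="fxpqoufxr" (len 9), cursors c1@1 c3@3 c2@7, authorship 11....22.
After op 5 (add_cursor(8)): buffer="fxpqoufxr" (len 9), cursors c1@1 c3@3 c2@7 c4@8, authorship 11....22.
After op 6 (insert('i')): buffer="fixpiqoufixir" (len 13), cursors c1@2 c3@5 c2@10 c4@12, authorship 111.3...2224.

Answer: 2 10 5 12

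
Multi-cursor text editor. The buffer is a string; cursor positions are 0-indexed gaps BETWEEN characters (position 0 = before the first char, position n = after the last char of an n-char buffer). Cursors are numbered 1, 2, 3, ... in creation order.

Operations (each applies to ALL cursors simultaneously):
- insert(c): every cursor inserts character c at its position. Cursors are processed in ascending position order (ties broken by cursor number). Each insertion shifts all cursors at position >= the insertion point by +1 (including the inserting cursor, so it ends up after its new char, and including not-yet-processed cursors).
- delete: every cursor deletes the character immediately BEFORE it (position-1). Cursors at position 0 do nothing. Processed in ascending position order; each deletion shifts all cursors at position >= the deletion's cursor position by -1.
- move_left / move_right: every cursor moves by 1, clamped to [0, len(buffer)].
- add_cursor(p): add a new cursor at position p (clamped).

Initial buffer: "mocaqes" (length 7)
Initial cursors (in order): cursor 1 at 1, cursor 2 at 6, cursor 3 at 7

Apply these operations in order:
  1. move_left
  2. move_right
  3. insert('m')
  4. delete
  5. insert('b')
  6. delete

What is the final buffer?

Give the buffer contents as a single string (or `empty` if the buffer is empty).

After op 1 (move_left): buffer="mocaqes" (len 7), cursors c1@0 c2@5 c3@6, authorship .......
After op 2 (move_right): buffer="mocaqes" (len 7), cursors c1@1 c2@6 c3@7, authorship .......
After op 3 (insert('m')): buffer="mmocaqemsm" (len 10), cursors c1@2 c2@8 c3@10, authorship .1.....2.3
After op 4 (delete): buffer="mocaqes" (len 7), cursors c1@1 c2@6 c3@7, authorship .......
After op 5 (insert('b')): buffer="mbocaqebsb" (len 10), cursors c1@2 c2@8 c3@10, authorship .1.....2.3
After op 6 (delete): buffer="mocaqes" (len 7), cursors c1@1 c2@6 c3@7, authorship .......

Answer: mocaqes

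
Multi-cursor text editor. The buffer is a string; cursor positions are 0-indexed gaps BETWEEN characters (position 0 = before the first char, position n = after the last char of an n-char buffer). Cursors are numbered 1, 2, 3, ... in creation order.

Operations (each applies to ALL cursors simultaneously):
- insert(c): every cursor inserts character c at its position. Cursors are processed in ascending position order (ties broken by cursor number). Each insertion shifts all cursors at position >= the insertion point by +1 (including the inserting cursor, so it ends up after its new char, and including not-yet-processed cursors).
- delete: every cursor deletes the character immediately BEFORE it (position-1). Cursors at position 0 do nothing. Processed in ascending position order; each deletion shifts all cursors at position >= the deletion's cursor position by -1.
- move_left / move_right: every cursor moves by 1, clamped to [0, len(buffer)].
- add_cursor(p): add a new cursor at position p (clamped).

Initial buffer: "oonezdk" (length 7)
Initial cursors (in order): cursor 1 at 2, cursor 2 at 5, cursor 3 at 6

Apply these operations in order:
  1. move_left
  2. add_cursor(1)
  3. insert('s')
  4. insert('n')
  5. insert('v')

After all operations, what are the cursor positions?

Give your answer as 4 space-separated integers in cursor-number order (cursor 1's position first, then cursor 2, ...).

Answer: 7 13 17 7

Derivation:
After op 1 (move_left): buffer="oonezdk" (len 7), cursors c1@1 c2@4 c3@5, authorship .......
After op 2 (add_cursor(1)): buffer="oonezdk" (len 7), cursors c1@1 c4@1 c2@4 c3@5, authorship .......
After op 3 (insert('s')): buffer="ossoneszsdk" (len 11), cursors c1@3 c4@3 c2@7 c3@9, authorship .14...2.3..
After op 4 (insert('n')): buffer="ossnnonesnzsndk" (len 15), cursors c1@5 c4@5 c2@10 c3@13, authorship .1414...22.33..
After op 5 (insert('v')): buffer="ossnnvvonesnvzsnvdk" (len 19), cursors c1@7 c4@7 c2@13 c3@17, authorship .141414...222.333..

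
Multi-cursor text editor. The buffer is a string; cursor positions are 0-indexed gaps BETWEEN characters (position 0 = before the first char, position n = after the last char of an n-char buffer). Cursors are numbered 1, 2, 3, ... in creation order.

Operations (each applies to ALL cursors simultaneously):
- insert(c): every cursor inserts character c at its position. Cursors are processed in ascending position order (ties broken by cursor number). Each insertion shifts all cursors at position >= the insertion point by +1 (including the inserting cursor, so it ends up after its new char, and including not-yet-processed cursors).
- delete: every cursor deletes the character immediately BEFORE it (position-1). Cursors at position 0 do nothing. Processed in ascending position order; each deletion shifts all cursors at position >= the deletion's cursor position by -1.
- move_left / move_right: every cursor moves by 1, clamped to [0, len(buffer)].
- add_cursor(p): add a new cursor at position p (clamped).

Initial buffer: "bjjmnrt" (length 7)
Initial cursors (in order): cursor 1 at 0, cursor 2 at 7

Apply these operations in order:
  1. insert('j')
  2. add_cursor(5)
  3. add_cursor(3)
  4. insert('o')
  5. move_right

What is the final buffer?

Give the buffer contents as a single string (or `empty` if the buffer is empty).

Answer: jobjojmonrtjo

Derivation:
After op 1 (insert('j')): buffer="jbjjmnrtj" (len 9), cursors c1@1 c2@9, authorship 1.......2
After op 2 (add_cursor(5)): buffer="jbjjmnrtj" (len 9), cursors c1@1 c3@5 c2@9, authorship 1.......2
After op 3 (add_cursor(3)): buffer="jbjjmnrtj" (len 9), cursors c1@1 c4@3 c3@5 c2@9, authorship 1.......2
After op 4 (insert('o')): buffer="jobjojmonrtjo" (len 13), cursors c1@2 c4@5 c3@8 c2@13, authorship 11..4..3...22
After op 5 (move_right): buffer="jobjojmonrtjo" (len 13), cursors c1@3 c4@6 c3@9 c2@13, authorship 11..4..3...22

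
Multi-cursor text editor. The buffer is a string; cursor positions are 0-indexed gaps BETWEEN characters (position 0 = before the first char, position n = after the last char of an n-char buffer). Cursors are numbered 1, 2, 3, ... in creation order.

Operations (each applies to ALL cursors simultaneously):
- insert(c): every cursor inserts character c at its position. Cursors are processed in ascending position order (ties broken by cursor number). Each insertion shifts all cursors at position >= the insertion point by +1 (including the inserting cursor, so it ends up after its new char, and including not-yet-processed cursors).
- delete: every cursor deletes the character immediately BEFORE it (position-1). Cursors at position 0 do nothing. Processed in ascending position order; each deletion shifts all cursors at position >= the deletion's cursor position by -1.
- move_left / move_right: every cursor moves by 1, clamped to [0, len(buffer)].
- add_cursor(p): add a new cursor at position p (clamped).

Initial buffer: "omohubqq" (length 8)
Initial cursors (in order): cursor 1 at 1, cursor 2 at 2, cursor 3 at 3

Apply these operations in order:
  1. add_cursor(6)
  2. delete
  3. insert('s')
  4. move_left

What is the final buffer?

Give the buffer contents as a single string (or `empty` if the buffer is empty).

Answer: ssshusqq

Derivation:
After op 1 (add_cursor(6)): buffer="omohubqq" (len 8), cursors c1@1 c2@2 c3@3 c4@6, authorship ........
After op 2 (delete): buffer="huqq" (len 4), cursors c1@0 c2@0 c3@0 c4@2, authorship ....
After op 3 (insert('s')): buffer="ssshusqq" (len 8), cursors c1@3 c2@3 c3@3 c4@6, authorship 123..4..
After op 4 (move_left): buffer="ssshusqq" (len 8), cursors c1@2 c2@2 c3@2 c4@5, authorship 123..4..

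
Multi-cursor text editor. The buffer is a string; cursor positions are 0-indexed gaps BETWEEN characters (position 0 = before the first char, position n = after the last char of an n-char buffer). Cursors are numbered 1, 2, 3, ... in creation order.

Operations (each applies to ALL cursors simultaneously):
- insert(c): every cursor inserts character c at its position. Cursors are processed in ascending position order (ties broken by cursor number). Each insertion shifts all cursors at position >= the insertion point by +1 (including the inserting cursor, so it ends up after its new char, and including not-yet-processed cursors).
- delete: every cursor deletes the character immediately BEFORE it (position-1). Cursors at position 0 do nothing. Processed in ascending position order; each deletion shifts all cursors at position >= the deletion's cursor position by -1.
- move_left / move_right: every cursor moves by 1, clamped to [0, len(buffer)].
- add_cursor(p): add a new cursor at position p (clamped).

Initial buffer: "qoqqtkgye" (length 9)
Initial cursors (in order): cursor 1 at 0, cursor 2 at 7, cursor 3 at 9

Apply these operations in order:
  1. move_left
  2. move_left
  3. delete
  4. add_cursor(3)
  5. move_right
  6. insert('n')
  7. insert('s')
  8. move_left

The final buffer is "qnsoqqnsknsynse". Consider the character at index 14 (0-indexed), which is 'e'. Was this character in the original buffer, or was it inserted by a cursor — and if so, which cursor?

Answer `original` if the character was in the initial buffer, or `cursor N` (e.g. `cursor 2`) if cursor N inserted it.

After op 1 (move_left): buffer="qoqqtkgye" (len 9), cursors c1@0 c2@6 c3@8, authorship .........
After op 2 (move_left): buffer="qoqqtkgye" (len 9), cursors c1@0 c2@5 c3@7, authorship .........
After op 3 (delete): buffer="qoqqkye" (len 7), cursors c1@0 c2@4 c3@5, authorship .......
After op 4 (add_cursor(3)): buffer="qoqqkye" (len 7), cursors c1@0 c4@3 c2@4 c3@5, authorship .......
After op 5 (move_right): buffer="qoqqkye" (len 7), cursors c1@1 c4@4 c2@5 c3@6, authorship .......
After op 6 (insert('n')): buffer="qnoqqnknyne" (len 11), cursors c1@2 c4@6 c2@8 c3@10, authorship .1...4.2.3.
After op 7 (insert('s')): buffer="qnsoqqnsknsynse" (len 15), cursors c1@3 c4@8 c2@11 c3@14, authorship .11...44.22.33.
After op 8 (move_left): buffer="qnsoqqnsknsynse" (len 15), cursors c1@2 c4@7 c2@10 c3@13, authorship .11...44.22.33.
Authorship (.=original, N=cursor N): . 1 1 . . . 4 4 . 2 2 . 3 3 .
Index 14: author = original

Answer: original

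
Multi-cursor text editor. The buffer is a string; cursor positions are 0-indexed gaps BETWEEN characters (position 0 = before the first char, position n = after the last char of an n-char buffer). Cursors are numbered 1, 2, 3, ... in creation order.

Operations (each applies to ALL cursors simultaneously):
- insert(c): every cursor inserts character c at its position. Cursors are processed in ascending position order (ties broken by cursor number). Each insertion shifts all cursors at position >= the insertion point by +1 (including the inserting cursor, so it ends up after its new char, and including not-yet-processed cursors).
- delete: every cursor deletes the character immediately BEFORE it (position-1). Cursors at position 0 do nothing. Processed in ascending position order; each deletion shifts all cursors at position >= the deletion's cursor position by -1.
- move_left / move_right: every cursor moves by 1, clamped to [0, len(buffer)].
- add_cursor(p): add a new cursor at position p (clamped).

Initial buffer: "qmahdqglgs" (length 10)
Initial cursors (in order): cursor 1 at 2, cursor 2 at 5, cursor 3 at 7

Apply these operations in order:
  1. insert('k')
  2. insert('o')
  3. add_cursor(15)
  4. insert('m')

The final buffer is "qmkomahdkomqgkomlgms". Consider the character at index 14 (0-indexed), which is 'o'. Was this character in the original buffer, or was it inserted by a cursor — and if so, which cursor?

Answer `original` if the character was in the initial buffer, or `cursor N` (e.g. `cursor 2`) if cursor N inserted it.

Answer: cursor 3

Derivation:
After op 1 (insert('k')): buffer="qmkahdkqgklgs" (len 13), cursors c1@3 c2@7 c3@10, authorship ..1...2..3...
After op 2 (insert('o')): buffer="qmkoahdkoqgkolgs" (len 16), cursors c1@4 c2@9 c3@13, authorship ..11...22..33...
After op 3 (add_cursor(15)): buffer="qmkoahdkoqgkolgs" (len 16), cursors c1@4 c2@9 c3@13 c4@15, authorship ..11...22..33...
After op 4 (insert('m')): buffer="qmkomahdkomqgkomlgms" (len 20), cursors c1@5 c2@11 c3@16 c4@19, authorship ..111...222..333..4.
Authorship (.=original, N=cursor N): . . 1 1 1 . . . 2 2 2 . . 3 3 3 . . 4 .
Index 14: author = 3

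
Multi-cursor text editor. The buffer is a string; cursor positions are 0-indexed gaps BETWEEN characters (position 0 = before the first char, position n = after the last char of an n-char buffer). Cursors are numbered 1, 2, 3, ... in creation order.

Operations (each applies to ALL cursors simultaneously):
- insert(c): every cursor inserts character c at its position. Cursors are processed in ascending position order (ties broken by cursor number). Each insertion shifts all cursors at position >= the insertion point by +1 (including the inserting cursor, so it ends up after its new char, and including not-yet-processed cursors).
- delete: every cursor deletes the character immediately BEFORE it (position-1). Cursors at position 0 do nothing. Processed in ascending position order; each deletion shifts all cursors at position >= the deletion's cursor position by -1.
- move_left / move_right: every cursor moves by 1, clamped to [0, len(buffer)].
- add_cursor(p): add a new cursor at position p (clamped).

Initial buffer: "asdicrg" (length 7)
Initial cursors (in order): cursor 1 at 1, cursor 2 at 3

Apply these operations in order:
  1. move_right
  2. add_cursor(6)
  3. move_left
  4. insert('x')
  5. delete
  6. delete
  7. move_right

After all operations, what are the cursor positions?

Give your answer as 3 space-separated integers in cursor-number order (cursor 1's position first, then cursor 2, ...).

After op 1 (move_right): buffer="asdicrg" (len 7), cursors c1@2 c2@4, authorship .......
After op 2 (add_cursor(6)): buffer="asdicrg" (len 7), cursors c1@2 c2@4 c3@6, authorship .......
After op 3 (move_left): buffer="asdicrg" (len 7), cursors c1@1 c2@3 c3@5, authorship .......
After op 4 (insert('x')): buffer="axsdxicxrg" (len 10), cursors c1@2 c2@5 c3@8, authorship .1..2..3..
After op 5 (delete): buffer="asdicrg" (len 7), cursors c1@1 c2@3 c3@5, authorship .......
After op 6 (delete): buffer="sirg" (len 4), cursors c1@0 c2@1 c3@2, authorship ....
After op 7 (move_right): buffer="sirg" (len 4), cursors c1@1 c2@2 c3@3, authorship ....

Answer: 1 2 3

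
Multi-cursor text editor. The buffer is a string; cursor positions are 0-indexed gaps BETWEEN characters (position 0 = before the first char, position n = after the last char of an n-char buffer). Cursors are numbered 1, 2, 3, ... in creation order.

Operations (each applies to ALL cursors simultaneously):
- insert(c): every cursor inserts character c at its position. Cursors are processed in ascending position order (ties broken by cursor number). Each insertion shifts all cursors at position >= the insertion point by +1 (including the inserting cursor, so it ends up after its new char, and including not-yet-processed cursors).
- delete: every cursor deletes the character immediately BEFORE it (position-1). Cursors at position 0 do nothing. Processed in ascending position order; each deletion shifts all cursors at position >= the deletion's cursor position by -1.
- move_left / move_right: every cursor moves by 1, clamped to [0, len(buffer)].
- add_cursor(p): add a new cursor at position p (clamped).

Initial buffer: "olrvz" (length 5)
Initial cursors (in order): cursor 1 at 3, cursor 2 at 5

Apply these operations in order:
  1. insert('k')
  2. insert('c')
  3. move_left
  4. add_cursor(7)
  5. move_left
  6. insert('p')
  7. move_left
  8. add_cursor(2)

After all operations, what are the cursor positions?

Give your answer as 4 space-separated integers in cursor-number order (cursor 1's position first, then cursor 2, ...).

After op 1 (insert('k')): buffer="olrkvzk" (len 7), cursors c1@4 c2@7, authorship ...1..2
After op 2 (insert('c')): buffer="olrkcvzkc" (len 9), cursors c1@5 c2@9, authorship ...11..22
After op 3 (move_left): buffer="olrkcvzkc" (len 9), cursors c1@4 c2@8, authorship ...11..22
After op 4 (add_cursor(7)): buffer="olrkcvzkc" (len 9), cursors c1@4 c3@7 c2@8, authorship ...11..22
After op 5 (move_left): buffer="olrkcvzkc" (len 9), cursors c1@3 c3@6 c2@7, authorship ...11..22
After op 6 (insert('p')): buffer="olrpkcvpzpkc" (len 12), cursors c1@4 c3@8 c2@10, authorship ...111.3.222
After op 7 (move_left): buffer="olrpkcvpzpkc" (len 12), cursors c1@3 c3@7 c2@9, authorship ...111.3.222
After op 8 (add_cursor(2)): buffer="olrpkcvpzpkc" (len 12), cursors c4@2 c1@3 c3@7 c2@9, authorship ...111.3.222

Answer: 3 9 7 2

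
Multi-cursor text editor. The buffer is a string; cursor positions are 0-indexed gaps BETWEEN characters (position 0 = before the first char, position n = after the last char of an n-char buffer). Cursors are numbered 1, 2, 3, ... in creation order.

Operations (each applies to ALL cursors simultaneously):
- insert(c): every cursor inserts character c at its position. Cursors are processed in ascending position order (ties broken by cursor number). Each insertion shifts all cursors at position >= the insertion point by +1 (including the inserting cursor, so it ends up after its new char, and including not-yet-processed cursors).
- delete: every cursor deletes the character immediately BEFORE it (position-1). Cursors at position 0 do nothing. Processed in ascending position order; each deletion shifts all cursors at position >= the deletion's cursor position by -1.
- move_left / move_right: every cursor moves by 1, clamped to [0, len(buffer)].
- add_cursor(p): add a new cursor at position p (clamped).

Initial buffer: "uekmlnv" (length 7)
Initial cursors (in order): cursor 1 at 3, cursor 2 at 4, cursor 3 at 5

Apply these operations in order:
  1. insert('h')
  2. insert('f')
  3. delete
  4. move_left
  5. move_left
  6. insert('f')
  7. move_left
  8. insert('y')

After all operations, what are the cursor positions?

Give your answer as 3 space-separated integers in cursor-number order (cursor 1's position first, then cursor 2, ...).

After op 1 (insert('h')): buffer="uekhmhlhnv" (len 10), cursors c1@4 c2@6 c3@8, authorship ...1.2.3..
After op 2 (insert('f')): buffer="uekhfmhflhfnv" (len 13), cursors c1@5 c2@8 c3@11, authorship ...11.22.33..
After op 3 (delete): buffer="uekhmhlhnv" (len 10), cursors c1@4 c2@6 c3@8, authorship ...1.2.3..
After op 4 (move_left): buffer="uekhmhlhnv" (len 10), cursors c1@3 c2@5 c3@7, authorship ...1.2.3..
After op 5 (move_left): buffer="uekhmhlhnv" (len 10), cursors c1@2 c2@4 c3@6, authorship ...1.2.3..
After op 6 (insert('f')): buffer="uefkhfmhflhnv" (len 13), cursors c1@3 c2@6 c3@9, authorship ..1.12.23.3..
After op 7 (move_left): buffer="uefkhfmhflhnv" (len 13), cursors c1@2 c2@5 c3@8, authorship ..1.12.23.3..
After op 8 (insert('y')): buffer="ueyfkhyfmhyflhnv" (len 16), cursors c1@3 c2@7 c3@11, authorship ..11.122.233.3..

Answer: 3 7 11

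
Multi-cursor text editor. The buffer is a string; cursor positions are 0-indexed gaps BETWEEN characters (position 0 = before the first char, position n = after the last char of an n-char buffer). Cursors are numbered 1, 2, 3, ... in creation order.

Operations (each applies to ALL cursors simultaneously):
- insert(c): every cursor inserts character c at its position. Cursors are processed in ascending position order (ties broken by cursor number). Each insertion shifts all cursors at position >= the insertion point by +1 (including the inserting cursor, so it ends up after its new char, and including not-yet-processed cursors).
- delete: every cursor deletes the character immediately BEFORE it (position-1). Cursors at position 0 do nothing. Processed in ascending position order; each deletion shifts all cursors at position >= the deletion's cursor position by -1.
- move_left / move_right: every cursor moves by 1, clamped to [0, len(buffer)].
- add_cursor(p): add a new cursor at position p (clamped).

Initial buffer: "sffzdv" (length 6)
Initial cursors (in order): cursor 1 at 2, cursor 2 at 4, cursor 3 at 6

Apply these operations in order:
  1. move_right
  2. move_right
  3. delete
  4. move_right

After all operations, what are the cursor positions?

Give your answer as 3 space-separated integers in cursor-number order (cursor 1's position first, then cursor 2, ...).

After op 1 (move_right): buffer="sffzdv" (len 6), cursors c1@3 c2@5 c3@6, authorship ......
After op 2 (move_right): buffer="sffzdv" (len 6), cursors c1@4 c2@6 c3@6, authorship ......
After op 3 (delete): buffer="sff" (len 3), cursors c1@3 c2@3 c3@3, authorship ...
After op 4 (move_right): buffer="sff" (len 3), cursors c1@3 c2@3 c3@3, authorship ...

Answer: 3 3 3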